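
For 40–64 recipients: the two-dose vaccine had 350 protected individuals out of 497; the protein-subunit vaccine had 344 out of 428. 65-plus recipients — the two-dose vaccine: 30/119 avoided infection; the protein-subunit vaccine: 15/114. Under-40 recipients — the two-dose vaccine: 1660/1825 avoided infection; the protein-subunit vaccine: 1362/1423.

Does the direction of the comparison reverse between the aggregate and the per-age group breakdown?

40–64: the two-dose vaccine 350/497 = 70.4%, the protein-subunit vaccine 344/428 = 80.4% → the protein-subunit vaccine
65-plus: the two-dose vaccine 30/119 = 25.2%, the protein-subunit vaccine 15/114 = 13.2% → the two-dose vaccine
Under-40: the two-dose vaccine 1660/1825 = 91.0%, the protein-subunit vaccine 1362/1423 = 95.7% → the protein-subunit vaccine
Overall: the two-dose vaccine 2040/2441 = 83.6%, the protein-subunit vaccine 1721/1965 = 87.6% → the protein-subunit vaccine
Neither sweeps: the two-dose vaccine wins 1 of 3 groups, the protein-subunit vaccine wins 2. The protein-subunit vaccine wins overall but not every group — no Simpson reversal.

No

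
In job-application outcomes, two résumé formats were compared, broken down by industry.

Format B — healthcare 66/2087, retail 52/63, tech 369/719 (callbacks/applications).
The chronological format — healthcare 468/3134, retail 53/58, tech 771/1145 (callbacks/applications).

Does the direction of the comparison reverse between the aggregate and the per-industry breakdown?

No

Healthcare: Format B 66/2087 = 3.2%, the chronological format 468/3134 = 14.9% → the chronological format
Retail: Format B 52/63 = 82.5%, the chronological format 53/58 = 91.4% → the chronological format
Tech: Format B 369/719 = 51.3%, the chronological format 771/1145 = 67.3% → the chronological format
Overall: Format B 487/2869 = 17.0%, the chronological format 1292/4337 = 29.8% → the chronological format
The chronological format wins overall and in every industry group — no reversal.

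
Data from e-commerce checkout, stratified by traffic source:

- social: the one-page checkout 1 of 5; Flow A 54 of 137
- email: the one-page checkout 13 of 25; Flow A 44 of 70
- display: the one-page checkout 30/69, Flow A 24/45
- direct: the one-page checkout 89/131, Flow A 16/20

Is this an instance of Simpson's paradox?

Social: the one-page checkout 1/5 = 20.0%, Flow A 54/137 = 39.4% → Flow A
Email: the one-page checkout 13/25 = 52.0%, Flow A 44/70 = 62.9% → Flow A
Display: the one-page checkout 30/69 = 43.5%, Flow A 24/45 = 53.3% → Flow A
Direct: the one-page checkout 89/131 = 67.9%, Flow A 16/20 = 80.0% → Flow A
Overall: the one-page checkout 133/230 = 57.8%, Flow A 138/272 = 50.7% → the one-page checkout
Flow A wins each traffic group but the one-page checkout wins overall — the comparison reverses. Flow A's sessions skew toward social, which has a lower base rate.

Yes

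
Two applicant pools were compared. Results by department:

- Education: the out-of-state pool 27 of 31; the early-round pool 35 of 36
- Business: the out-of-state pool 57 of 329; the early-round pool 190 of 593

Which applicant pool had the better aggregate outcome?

the early-round pool

Education: the out-of-state pool 27/31 = 87.1%, the early-round pool 35/36 = 97.2% → the early-round pool
Business: the out-of-state pool 57/329 = 17.3%, the early-round pool 190/593 = 32.0% → the early-round pool
Overall: the out-of-state pool 84/360 = 23.3%, the early-round pool 225/629 = 35.8% → the early-round pool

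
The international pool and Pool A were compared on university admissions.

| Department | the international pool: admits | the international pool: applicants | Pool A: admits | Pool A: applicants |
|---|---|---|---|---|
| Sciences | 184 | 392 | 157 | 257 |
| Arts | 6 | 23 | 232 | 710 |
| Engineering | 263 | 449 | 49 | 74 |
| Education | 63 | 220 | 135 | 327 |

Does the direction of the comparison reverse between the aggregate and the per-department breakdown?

Sciences: the international pool 184/392 = 46.9%, Pool A 157/257 = 61.1% → Pool A
Arts: the international pool 6/23 = 26.1%, Pool A 232/710 = 32.7% → Pool A
Engineering: the international pool 263/449 = 58.6%, Pool A 49/74 = 66.2% → Pool A
Education: the international pool 63/220 = 28.6%, Pool A 135/327 = 41.3% → Pool A
Overall: the international pool 516/1084 = 47.6%, Pool A 573/1368 = 41.9% → the international pool
Pool A wins each department group but the international pool wins overall — the comparison reverses. Pool A's applicants skew toward Arts, which has a lower base rate.

Yes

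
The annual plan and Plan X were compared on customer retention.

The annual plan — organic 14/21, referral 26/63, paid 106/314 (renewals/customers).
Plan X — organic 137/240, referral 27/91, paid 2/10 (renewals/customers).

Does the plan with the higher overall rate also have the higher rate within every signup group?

No

Organic: the annual plan 14/21 = 66.7%, Plan X 137/240 = 57.1% → the annual plan
Referral: the annual plan 26/63 = 41.3%, Plan X 27/91 = 29.7% → the annual plan
Paid: the annual plan 106/314 = 33.8%, Plan X 2/10 = 20.0% → the annual plan
Overall: the annual plan 146/398 = 36.7%, Plan X 166/341 = 48.7% → Plan X
The annual plan wins each signup group but Plan X wins overall — the comparison reverses. The annual plan's customers skew toward paid, which has a lower base rate.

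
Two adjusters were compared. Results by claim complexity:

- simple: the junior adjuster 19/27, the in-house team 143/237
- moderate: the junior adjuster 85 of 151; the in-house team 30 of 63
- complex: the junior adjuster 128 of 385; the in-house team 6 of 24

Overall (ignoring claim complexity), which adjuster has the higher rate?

the in-house team

Simple: the junior adjuster 19/27 = 70.4%, the in-house team 143/237 = 60.3% → the junior adjuster
Moderate: the junior adjuster 85/151 = 56.3%, the in-house team 30/63 = 47.6% → the junior adjuster
Complex: the junior adjuster 128/385 = 33.2%, the in-house team 6/24 = 25.0% → the junior adjuster
Overall: the junior adjuster 232/563 = 41.2%, the in-house team 179/324 = 55.2% → the in-house team
(The junior adjuster wins every claim group but the in-house team wins overall — the junior adjuster's claims skew toward the low-rate complex group.)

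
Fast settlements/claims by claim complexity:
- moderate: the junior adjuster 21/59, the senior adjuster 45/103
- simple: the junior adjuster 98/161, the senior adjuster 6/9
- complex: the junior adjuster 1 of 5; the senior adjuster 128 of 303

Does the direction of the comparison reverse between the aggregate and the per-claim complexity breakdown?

Moderate: the junior adjuster 21/59 = 35.6%, the senior adjuster 45/103 = 43.7% → the senior adjuster
Simple: the junior adjuster 98/161 = 60.9%, the senior adjuster 6/9 = 66.7% → the senior adjuster
Complex: the junior adjuster 1/5 = 20.0%, the senior adjuster 128/303 = 42.2% → the senior adjuster
Overall: the junior adjuster 120/225 = 53.3%, the senior adjuster 179/415 = 43.1% → the junior adjuster
The senior adjuster wins each claim group but the junior adjuster wins overall — the comparison reverses. The senior adjuster's claims skew toward complex, which has a lower base rate.

Yes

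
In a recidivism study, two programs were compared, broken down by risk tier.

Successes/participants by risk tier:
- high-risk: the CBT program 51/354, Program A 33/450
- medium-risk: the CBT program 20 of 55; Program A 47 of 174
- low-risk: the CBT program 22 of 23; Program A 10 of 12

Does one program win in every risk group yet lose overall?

No

High-risk: the CBT program 51/354 = 14.4%, Program A 33/450 = 7.3% → the CBT program
Medium-risk: the CBT program 20/55 = 36.4%, Program A 47/174 = 27.0% → the CBT program
Low-risk: the CBT program 22/23 = 95.7%, Program A 10/12 = 83.3% → the CBT program
Overall: the CBT program 93/432 = 21.5%, Program A 90/636 = 14.2% → the CBT program
The CBT program wins overall and in every risk group — no reversal.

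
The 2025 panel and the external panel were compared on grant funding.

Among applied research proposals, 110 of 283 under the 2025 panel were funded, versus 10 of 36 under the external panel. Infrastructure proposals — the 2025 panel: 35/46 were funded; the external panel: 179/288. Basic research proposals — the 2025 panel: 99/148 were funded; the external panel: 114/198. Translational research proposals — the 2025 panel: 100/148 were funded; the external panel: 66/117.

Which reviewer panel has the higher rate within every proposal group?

Applied research: the 2025 panel 110/283 = 38.9%, the external panel 10/36 = 27.8% → the 2025 panel
Infrastructure: the 2025 panel 35/46 = 76.1%, the external panel 179/288 = 62.2% → the 2025 panel
Basic research: the 2025 panel 99/148 = 66.9%, the external panel 114/198 = 57.6% → the 2025 panel
Translational research: the 2025 panel 100/148 = 67.6%, the external panel 66/117 = 56.4% → the 2025 panel
The 2025 panel has the higher rate in all 4 groups.

the 2025 panel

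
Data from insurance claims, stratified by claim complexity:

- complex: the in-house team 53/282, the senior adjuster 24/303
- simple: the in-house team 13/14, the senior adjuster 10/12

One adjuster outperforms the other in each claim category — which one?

the in-house team

Complex: the in-house team 53/282 = 18.8%, the senior adjuster 24/303 = 7.9% → the in-house team
Simple: the in-house team 13/14 = 92.9%, the senior adjuster 10/12 = 83.3% → the in-house team
The in-house team has the higher rate in both groups.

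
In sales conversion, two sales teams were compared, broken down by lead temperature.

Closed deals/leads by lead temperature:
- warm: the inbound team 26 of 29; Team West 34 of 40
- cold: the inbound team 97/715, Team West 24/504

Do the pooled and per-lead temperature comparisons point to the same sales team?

Warm: the inbound team 26/29 = 89.7%, Team West 34/40 = 85.0% → the inbound team
Cold: the inbound team 97/715 = 13.6%, Team West 24/504 = 4.8% → the inbound team
Overall: the inbound team 123/744 = 16.5%, Team West 58/544 = 10.7% → the inbound team
The inbound team wins overall and in every lead group — no reversal.

Yes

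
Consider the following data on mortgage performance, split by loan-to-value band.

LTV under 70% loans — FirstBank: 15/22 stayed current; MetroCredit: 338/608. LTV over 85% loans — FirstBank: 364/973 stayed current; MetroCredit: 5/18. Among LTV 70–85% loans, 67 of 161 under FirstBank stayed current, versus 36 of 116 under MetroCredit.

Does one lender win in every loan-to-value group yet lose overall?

LTV under 70%: FirstBank 15/22 = 68.2%, MetroCredit 338/608 = 55.6% → FirstBank
LTV over 85%: FirstBank 364/973 = 37.4%, MetroCredit 5/18 = 27.8% → FirstBank
LTV 70–85%: FirstBank 67/161 = 41.6%, MetroCredit 36/116 = 31.0% → FirstBank
Overall: FirstBank 446/1156 = 38.6%, MetroCredit 379/742 = 51.1% → MetroCredit
FirstBank wins each loan-to-value group but MetroCredit wins overall — the comparison reverses. FirstBank's loans skew toward LTV over 85%, which has a lower base rate.

Yes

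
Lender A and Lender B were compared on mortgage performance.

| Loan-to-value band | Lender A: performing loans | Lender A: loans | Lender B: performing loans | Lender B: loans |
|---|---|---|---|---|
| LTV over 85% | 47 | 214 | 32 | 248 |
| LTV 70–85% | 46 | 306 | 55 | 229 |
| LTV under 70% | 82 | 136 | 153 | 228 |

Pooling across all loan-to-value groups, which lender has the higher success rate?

Lender B

LTV over 85%: Lender A 47/214 = 22.0%, Lender B 32/248 = 12.9% → Lender A
LTV 70–85%: Lender A 46/306 = 15.0%, Lender B 55/229 = 24.0% → Lender B
LTV under 70%: Lender A 82/136 = 60.3%, Lender B 153/228 = 67.1% → Lender B
Overall: Lender A 175/656 = 26.7%, Lender B 240/705 = 34.0% → Lender B
(Neither sweeps every loan-to-value group, but Lender B has the higher pooled rate.)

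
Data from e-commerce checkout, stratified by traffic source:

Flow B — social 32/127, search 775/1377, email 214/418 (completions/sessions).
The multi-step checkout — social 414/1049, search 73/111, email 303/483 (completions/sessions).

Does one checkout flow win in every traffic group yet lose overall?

Social: Flow B 32/127 = 25.2%, the multi-step checkout 414/1049 = 39.5% → the multi-step checkout
Search: Flow B 775/1377 = 56.3%, the multi-step checkout 73/111 = 65.8% → the multi-step checkout
Email: Flow B 214/418 = 51.2%, the multi-step checkout 303/483 = 62.7% → the multi-step checkout
Overall: Flow B 1021/1922 = 53.1%, the multi-step checkout 790/1643 = 48.1% → Flow B
The multi-step checkout wins each traffic group but Flow B wins overall — the comparison reverses. The multi-step checkout's sessions skew toward social, which has a lower base rate.

Yes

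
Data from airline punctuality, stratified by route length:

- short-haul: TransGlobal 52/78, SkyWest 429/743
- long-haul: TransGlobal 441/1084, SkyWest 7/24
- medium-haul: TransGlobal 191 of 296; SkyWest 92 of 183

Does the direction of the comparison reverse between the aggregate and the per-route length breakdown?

Yes

Short-haul: TransGlobal 52/78 = 66.7%, SkyWest 429/743 = 57.7% → TransGlobal
Long-haul: TransGlobal 441/1084 = 40.7%, SkyWest 7/24 = 29.2% → TransGlobal
Medium-haul: TransGlobal 191/296 = 64.5%, SkyWest 92/183 = 50.3% → TransGlobal
Overall: TransGlobal 684/1458 = 46.9%, SkyWest 528/950 = 55.6% → SkyWest
TransGlobal wins each route group but SkyWest wins overall — the comparison reverses. TransGlobal's flights skew toward long-haul, which has a lower base rate.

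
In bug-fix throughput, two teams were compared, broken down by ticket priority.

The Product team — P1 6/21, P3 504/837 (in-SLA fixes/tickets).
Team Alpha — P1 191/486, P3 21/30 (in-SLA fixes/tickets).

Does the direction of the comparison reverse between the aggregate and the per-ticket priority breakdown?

Yes

P1: the Product team 6/21 = 28.6%, Team Alpha 191/486 = 39.3% → Team Alpha
P3: the Product team 504/837 = 60.2%, Team Alpha 21/30 = 70.0% → Team Alpha
Overall: the Product team 510/858 = 59.4%, Team Alpha 212/516 = 41.1% → the Product team
Team Alpha wins each ticket group but the Product team wins overall — the comparison reverses. Team Alpha's tickets skew toward P1, which has a lower base rate.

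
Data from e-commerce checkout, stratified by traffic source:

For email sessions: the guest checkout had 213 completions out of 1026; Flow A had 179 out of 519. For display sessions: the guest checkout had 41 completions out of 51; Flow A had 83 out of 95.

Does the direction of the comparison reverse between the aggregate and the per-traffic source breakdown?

Email: the guest checkout 213/1026 = 20.8%, Flow A 179/519 = 34.5% → Flow A
Display: the guest checkout 41/51 = 80.4%, Flow A 83/95 = 87.4% → Flow A
Overall: the guest checkout 254/1077 = 23.6%, Flow A 262/614 = 42.7% → Flow A
Flow A wins overall and in every traffic group — no reversal.

No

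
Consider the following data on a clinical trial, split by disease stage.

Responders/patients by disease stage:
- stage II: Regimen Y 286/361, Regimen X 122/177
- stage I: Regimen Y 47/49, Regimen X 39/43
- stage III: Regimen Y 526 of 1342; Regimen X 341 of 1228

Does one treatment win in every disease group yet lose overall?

No

Stage II: Regimen Y 286/361 = 79.2%, Regimen X 122/177 = 68.9% → Regimen Y
Stage I: Regimen Y 47/49 = 95.9%, Regimen X 39/43 = 90.7% → Regimen Y
Stage III: Regimen Y 526/1342 = 39.2%, Regimen X 341/1228 = 27.8% → Regimen Y
Overall: Regimen Y 859/1752 = 49.0%, Regimen X 502/1448 = 34.7% → Regimen Y
Regimen Y wins overall and in every disease group — no reversal.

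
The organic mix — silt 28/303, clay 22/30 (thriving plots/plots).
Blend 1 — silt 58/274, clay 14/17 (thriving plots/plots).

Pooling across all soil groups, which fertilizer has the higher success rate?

Blend 1

Silt: the organic mix 28/303 = 9.2%, Blend 1 58/274 = 21.2% → Blend 1
Clay: the organic mix 22/30 = 73.3%, Blend 1 14/17 = 82.4% → Blend 1
Overall: the organic mix 50/333 = 15.0%, Blend 1 72/291 = 24.7% → Blend 1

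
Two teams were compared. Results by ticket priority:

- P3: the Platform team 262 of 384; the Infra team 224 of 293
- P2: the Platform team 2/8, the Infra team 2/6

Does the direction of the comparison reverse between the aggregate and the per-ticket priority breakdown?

P3: the Platform team 262/384 = 68.2%, the Infra team 224/293 = 76.5% → the Infra team
P2: the Platform team 2/8 = 25.0%, the Infra team 2/6 = 33.3% → the Infra team
Overall: the Platform team 264/392 = 67.3%, the Infra team 226/299 = 75.6% → the Infra team
The Infra team wins overall and in every ticket group — no reversal.

No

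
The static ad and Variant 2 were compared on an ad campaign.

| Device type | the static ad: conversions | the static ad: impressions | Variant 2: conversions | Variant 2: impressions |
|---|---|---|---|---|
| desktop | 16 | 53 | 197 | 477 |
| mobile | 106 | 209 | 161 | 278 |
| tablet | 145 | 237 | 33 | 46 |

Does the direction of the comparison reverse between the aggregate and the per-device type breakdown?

Desktop: the static ad 16/53 = 30.2%, Variant 2 197/477 = 41.3% → Variant 2
Mobile: the static ad 106/209 = 50.7%, Variant 2 161/278 = 57.9% → Variant 2
Tablet: the static ad 145/237 = 61.2%, Variant 2 33/46 = 71.7% → Variant 2
Overall: the static ad 267/499 = 53.5%, Variant 2 391/801 = 48.8% → the static ad
Variant 2 wins each device group but the static ad wins overall — the comparison reverses. Variant 2's impressions skew toward desktop, which has a lower base rate.

Yes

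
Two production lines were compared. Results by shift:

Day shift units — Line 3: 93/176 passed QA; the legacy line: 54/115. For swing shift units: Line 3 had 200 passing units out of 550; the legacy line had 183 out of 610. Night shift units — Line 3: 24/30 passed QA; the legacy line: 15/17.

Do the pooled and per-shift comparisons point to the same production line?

No

Day shift: Line 3 93/176 = 52.8%, the legacy line 54/115 = 47.0% → Line 3
Swing shift: Line 3 200/550 = 36.4%, the legacy line 183/610 = 30.0% → Line 3
Night shift: Line 3 24/30 = 80.0%, the legacy line 15/17 = 88.2% → the legacy line
Overall: Line 3 317/756 = 41.9%, the legacy line 252/742 = 34.0% → Line 3
Neither sweeps: Line 3 wins 2 of 3 groups, the legacy line wins 1. Line 3 wins overall but not every group — no Simpson reversal.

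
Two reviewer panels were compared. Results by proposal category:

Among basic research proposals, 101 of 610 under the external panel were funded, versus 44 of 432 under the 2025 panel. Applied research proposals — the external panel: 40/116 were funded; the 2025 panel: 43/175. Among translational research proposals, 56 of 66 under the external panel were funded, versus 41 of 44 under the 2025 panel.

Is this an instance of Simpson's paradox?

Basic research: the external panel 101/610 = 16.6%, the 2025 panel 44/432 = 10.2% → the external panel
Applied research: the external panel 40/116 = 34.5%, the 2025 panel 43/175 = 24.6% → the external panel
Translational research: the external panel 56/66 = 84.8%, the 2025 panel 41/44 = 93.2% → the 2025 panel
Overall: the external panel 197/792 = 24.9%, the 2025 panel 128/651 = 19.7% → the external panel
Neither sweeps: the external panel wins 2 of 3 groups, the 2025 panel wins 1. The external panel wins overall but not every group — no Simpson reversal.

No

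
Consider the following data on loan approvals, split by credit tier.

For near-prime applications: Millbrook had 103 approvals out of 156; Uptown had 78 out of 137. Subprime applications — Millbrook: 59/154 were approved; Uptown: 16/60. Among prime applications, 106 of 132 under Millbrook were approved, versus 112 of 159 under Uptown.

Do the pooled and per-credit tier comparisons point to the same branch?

Yes

Near-prime: Millbrook 103/156 = 66.0%, Uptown 78/137 = 56.9% → Millbrook
Subprime: Millbrook 59/154 = 38.3%, Uptown 16/60 = 26.7% → Millbrook
Prime: Millbrook 106/132 = 80.3%, Uptown 112/159 = 70.4% → Millbrook
Overall: Millbrook 268/442 = 60.6%, Uptown 206/356 = 57.9% → Millbrook
Millbrook wins overall and in every credit group — no reversal.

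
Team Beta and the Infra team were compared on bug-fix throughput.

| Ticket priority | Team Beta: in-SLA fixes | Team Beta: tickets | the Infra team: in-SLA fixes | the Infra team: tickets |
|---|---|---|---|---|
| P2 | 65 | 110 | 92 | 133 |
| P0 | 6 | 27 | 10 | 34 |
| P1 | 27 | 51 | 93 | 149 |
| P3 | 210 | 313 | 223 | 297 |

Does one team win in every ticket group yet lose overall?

P2: Team Beta 65/110 = 59.1%, the Infra team 92/133 = 69.2% → the Infra team
P0: Team Beta 6/27 = 22.2%, the Infra team 10/34 = 29.4% → the Infra team
P1: Team Beta 27/51 = 52.9%, the Infra team 93/149 = 62.4% → the Infra team
P3: Team Beta 210/313 = 67.1%, the Infra team 223/297 = 75.1% → the Infra team
Overall: Team Beta 308/501 = 61.5%, the Infra team 418/613 = 68.2% → the Infra team
The Infra team wins overall and in every ticket group — no reversal.

No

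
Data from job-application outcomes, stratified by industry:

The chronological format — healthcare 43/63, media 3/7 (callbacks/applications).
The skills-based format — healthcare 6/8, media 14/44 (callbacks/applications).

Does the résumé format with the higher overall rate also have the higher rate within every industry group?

Healthcare: the chronological format 43/63 = 68.3%, the skills-based format 6/8 = 75.0% → the skills-based format
Media: the chronological format 3/7 = 42.9%, the skills-based format 14/44 = 31.8% → the chronological format
Overall: the chronological format 46/70 = 65.7%, the skills-based format 20/52 = 38.5% → the chronological format
Neither sweeps: the chronological format wins 1 of 2 groups, the skills-based format wins 1. The chronological format wins overall but not every group — no Simpson reversal.

No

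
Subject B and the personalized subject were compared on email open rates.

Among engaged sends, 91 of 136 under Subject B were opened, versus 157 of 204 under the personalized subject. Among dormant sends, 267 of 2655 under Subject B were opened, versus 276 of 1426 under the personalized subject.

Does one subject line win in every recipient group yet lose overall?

No

Engaged: Subject B 91/136 = 66.9%, the personalized subject 157/204 = 77.0% → the personalized subject
Dormant: Subject B 267/2655 = 10.1%, the personalized subject 276/1426 = 19.4% → the personalized subject
Overall: Subject B 358/2791 = 12.8%, the personalized subject 433/1630 = 26.6% → the personalized subject
The personalized subject wins overall and in every recipient group — no reversal.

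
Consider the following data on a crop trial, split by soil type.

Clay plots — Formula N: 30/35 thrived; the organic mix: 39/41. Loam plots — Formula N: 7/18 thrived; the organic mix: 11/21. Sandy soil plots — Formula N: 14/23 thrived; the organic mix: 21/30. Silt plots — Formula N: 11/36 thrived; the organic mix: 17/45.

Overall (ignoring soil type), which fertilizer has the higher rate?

the organic mix

Clay: Formula N 30/35 = 85.7%, the organic mix 39/41 = 95.1% → the organic mix
Loam: Formula N 7/18 = 38.9%, the organic mix 11/21 = 52.4% → the organic mix
Sandy soil: Formula N 14/23 = 60.9%, the organic mix 21/30 = 70.0% → the organic mix
Silt: Formula N 11/36 = 30.6%, the organic mix 17/45 = 37.8% → the organic mix
Overall: Formula N 62/112 = 55.4%, the organic mix 88/137 = 64.2% → the organic mix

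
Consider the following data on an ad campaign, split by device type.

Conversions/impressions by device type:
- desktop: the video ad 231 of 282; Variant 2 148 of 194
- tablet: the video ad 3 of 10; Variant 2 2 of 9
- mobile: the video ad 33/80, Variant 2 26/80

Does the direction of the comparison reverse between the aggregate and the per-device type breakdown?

Desktop: the video ad 231/282 = 81.9%, Variant 2 148/194 = 76.3% → the video ad
Tablet: the video ad 3/10 = 30.0%, Variant 2 2/9 = 22.2% → the video ad
Mobile: the video ad 33/80 = 41.2%, Variant 2 26/80 = 32.5% → the video ad
Overall: the video ad 267/372 = 71.8%, Variant 2 176/283 = 62.2% → the video ad
The video ad wins overall and in every device group — no reversal.

No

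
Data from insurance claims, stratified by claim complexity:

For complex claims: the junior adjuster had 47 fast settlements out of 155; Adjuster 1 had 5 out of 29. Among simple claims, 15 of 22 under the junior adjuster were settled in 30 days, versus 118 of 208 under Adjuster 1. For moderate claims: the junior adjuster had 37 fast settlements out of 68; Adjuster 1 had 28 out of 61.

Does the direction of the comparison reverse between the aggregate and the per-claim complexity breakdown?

Yes

Complex: the junior adjuster 47/155 = 30.3%, Adjuster 1 5/29 = 17.2% → the junior adjuster
Simple: the junior adjuster 15/22 = 68.2%, Adjuster 1 118/208 = 56.7% → the junior adjuster
Moderate: the junior adjuster 37/68 = 54.4%, Adjuster 1 28/61 = 45.9% → the junior adjuster
Overall: the junior adjuster 99/245 = 40.4%, Adjuster 1 151/298 = 50.7% → Adjuster 1
The junior adjuster wins each claim group but Adjuster 1 wins overall — the comparison reverses. The junior adjuster's claims skew toward complex, which has a lower base rate.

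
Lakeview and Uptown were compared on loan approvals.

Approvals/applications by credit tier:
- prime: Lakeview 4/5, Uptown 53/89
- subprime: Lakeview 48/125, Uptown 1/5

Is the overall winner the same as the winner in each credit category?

Prime: Lakeview 4/5 = 80.0%, Uptown 53/89 = 59.6% → Lakeview
Subprime: Lakeview 48/125 = 38.4%, Uptown 1/5 = 20.0% → Lakeview
Overall: Lakeview 52/130 = 40.0%, Uptown 54/94 = 57.4% → Uptown
Lakeview wins each credit group but Uptown wins overall — the comparison reverses. Lakeview's applications skew toward subprime, which has a lower base rate.

No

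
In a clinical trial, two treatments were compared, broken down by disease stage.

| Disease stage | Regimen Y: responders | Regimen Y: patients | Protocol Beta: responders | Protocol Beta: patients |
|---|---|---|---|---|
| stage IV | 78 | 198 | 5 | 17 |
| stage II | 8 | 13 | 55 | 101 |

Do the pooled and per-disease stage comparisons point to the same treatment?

Stage IV: Regimen Y 78/198 = 39.4%, Protocol Beta 5/17 = 29.4% → Regimen Y
Stage II: Regimen Y 8/13 = 61.5%, Protocol Beta 55/101 = 54.5% → Regimen Y
Overall: Regimen Y 86/211 = 40.8%, Protocol Beta 60/118 = 50.8% → Protocol Beta
Regimen Y wins each disease group but Protocol Beta wins overall — the comparison reverses. Regimen Y's patients skew toward stage IV, which has a lower base rate.

No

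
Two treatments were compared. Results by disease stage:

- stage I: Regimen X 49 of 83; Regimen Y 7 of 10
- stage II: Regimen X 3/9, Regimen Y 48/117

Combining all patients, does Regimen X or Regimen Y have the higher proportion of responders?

Regimen X

Stage I: Regimen X 49/83 = 59.0%, Regimen Y 7/10 = 70.0% → Regimen Y
Stage II: Regimen X 3/9 = 33.3%, Regimen Y 48/117 = 41.0% → Regimen Y
Overall: Regimen X 52/92 = 56.5%, Regimen Y 55/127 = 43.3% → Regimen X
(Regimen Y wins every disease group but Regimen X wins overall — Regimen Y's patients skew toward the low-rate stage II group.)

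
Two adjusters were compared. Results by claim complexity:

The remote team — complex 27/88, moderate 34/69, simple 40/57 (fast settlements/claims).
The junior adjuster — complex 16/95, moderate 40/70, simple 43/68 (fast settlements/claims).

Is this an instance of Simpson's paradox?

Complex: the remote team 27/88 = 30.7%, the junior adjuster 16/95 = 16.8% → the remote team
Moderate: the remote team 34/69 = 49.3%, the junior adjuster 40/70 = 57.1% → the junior adjuster
Simple: the remote team 40/57 = 70.2%, the junior adjuster 43/68 = 63.2% → the remote team
Overall: the remote team 101/214 = 47.2%, the junior adjuster 99/233 = 42.5% → the remote team
Neither sweeps: the remote team wins 2 of 3 groups, the junior adjuster wins 1. The remote team wins overall but not every group — no Simpson reversal.

No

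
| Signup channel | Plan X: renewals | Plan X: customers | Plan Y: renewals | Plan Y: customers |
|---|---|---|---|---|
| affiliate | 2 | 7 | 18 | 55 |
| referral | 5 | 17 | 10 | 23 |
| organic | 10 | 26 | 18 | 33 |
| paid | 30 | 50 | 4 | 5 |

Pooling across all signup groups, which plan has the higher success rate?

Affiliate: Plan X 2/7 = 28.6%, Plan Y 18/55 = 32.7% → Plan Y
Referral: Plan X 5/17 = 29.4%, Plan Y 10/23 = 43.5% → Plan Y
Organic: Plan X 10/26 = 38.5%, Plan Y 18/33 = 54.5% → Plan Y
Paid: Plan X 30/50 = 60.0%, Plan Y 4/5 = 80.0% → Plan Y
Overall: Plan X 47/100 = 47.0%, Plan Y 50/116 = 43.1% → Plan X
(Plan Y wins every signup group but Plan X wins overall — Plan Y's customers skew toward the low-rate affiliate group.)

Plan X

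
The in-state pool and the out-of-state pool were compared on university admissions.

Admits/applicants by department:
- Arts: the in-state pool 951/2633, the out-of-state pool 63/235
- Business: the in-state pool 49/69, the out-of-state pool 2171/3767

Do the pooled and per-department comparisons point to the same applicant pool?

No

Arts: the in-state pool 951/2633 = 36.1%, the out-of-state pool 63/235 = 26.8% → the in-state pool
Business: the in-state pool 49/69 = 71.0%, the out-of-state pool 2171/3767 = 57.6% → the in-state pool
Overall: the in-state pool 1000/2702 = 37.0%, the out-of-state pool 2234/4002 = 55.8% → the out-of-state pool
The in-state pool wins each department group but the out-of-state pool wins overall — the comparison reverses. The in-state pool's applicants skew toward Arts, which has a lower base rate.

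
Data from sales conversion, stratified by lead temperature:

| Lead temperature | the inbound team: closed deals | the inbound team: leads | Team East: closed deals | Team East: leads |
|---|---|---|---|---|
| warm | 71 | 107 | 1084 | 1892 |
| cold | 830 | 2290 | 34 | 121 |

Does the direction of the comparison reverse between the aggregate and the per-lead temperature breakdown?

Yes

Warm: the inbound team 71/107 = 66.4%, Team East 1084/1892 = 57.3% → the inbound team
Cold: the inbound team 830/2290 = 36.2%, Team East 34/121 = 28.1% → the inbound team
Overall: the inbound team 901/2397 = 37.6%, Team East 1118/2013 = 55.5% → Team East
The inbound team wins each lead group but Team East wins overall — the comparison reverses. The inbound team's leads skew toward cold, which has a lower base rate.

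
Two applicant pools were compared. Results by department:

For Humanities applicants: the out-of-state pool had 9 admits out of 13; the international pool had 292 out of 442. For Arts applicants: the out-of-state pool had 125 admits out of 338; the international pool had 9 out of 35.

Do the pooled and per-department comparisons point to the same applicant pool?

No

Humanities: the out-of-state pool 9/13 = 69.2%, the international pool 292/442 = 66.1% → the out-of-state pool
Arts: the out-of-state pool 125/338 = 37.0%, the international pool 9/35 = 25.7% → the out-of-state pool
Overall: the out-of-state pool 134/351 = 38.2%, the international pool 301/477 = 63.1% → the international pool
The out-of-state pool wins each department group but the international pool wins overall — the comparison reverses. The out-of-state pool's applicants skew toward Arts, which has a lower base rate.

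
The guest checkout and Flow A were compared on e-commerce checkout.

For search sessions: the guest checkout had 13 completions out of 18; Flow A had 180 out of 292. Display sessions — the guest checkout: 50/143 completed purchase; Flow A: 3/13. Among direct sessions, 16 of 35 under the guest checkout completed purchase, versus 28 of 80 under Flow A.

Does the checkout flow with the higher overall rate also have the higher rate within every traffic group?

No

Search: the guest checkout 13/18 = 72.2%, Flow A 180/292 = 61.6% → the guest checkout
Display: the guest checkout 50/143 = 35.0%, Flow A 3/13 = 23.1% → the guest checkout
Direct: the guest checkout 16/35 = 45.7%, Flow A 28/80 = 35.0% → the guest checkout
Overall: the guest checkout 79/196 = 40.3%, Flow A 211/385 = 54.8% → Flow A
The guest checkout wins each traffic group but Flow A wins overall — the comparison reverses. The guest checkout's sessions skew toward display, which has a lower base rate.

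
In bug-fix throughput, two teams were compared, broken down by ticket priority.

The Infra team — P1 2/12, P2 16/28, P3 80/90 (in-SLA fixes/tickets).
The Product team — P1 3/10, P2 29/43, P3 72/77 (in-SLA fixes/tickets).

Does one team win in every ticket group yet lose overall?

No

P1: the Infra team 2/12 = 16.7%, the Product team 3/10 = 30.0% → the Product team
P2: the Infra team 16/28 = 57.1%, the Product team 29/43 = 67.4% → the Product team
P3: the Infra team 80/90 = 88.9%, the Product team 72/77 = 93.5% → the Product team
Overall: the Infra team 98/130 = 75.4%, the Product team 104/130 = 80.0% → the Product team
The Product team wins overall and in every ticket group — no reversal.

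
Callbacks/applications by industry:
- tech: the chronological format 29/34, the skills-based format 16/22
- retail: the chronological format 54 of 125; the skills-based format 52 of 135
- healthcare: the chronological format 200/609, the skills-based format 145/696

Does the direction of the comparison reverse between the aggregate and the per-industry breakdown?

Tech: the chronological format 29/34 = 85.3%, the skills-based format 16/22 = 72.7% → the chronological format
Retail: the chronological format 54/125 = 43.2%, the skills-based format 52/135 = 38.5% → the chronological format
Healthcare: the chronological format 200/609 = 32.8%, the skills-based format 145/696 = 20.8% → the chronological format
Overall: the chronological format 283/768 = 36.8%, the skills-based format 213/853 = 25.0% → the chronological format
The chronological format wins overall and in every industry group — no reversal.

No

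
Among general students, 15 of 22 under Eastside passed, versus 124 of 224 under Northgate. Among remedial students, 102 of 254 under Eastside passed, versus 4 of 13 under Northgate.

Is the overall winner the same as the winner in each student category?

General: Eastside 15/22 = 68.2%, Northgate 124/224 = 55.4% → Eastside
Remedial: Eastside 102/254 = 40.2%, Northgate 4/13 = 30.8% → Eastside
Overall: Eastside 117/276 = 42.4%, Northgate 128/237 = 54.0% → Northgate
Eastside wins each student group but Northgate wins overall — the comparison reverses. Eastside's students skew toward remedial, which has a lower base rate.

No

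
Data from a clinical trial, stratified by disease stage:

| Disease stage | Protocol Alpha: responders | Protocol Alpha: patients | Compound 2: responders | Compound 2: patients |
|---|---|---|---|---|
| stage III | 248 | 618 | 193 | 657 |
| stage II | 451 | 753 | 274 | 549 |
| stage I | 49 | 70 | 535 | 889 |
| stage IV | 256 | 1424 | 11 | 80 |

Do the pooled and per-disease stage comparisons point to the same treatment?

Stage III: Protocol Alpha 248/618 = 40.1%, Compound 2 193/657 = 29.4% → Protocol Alpha
Stage II: Protocol Alpha 451/753 = 59.9%, Compound 2 274/549 = 49.9% → Protocol Alpha
Stage I: Protocol Alpha 49/70 = 70.0%, Compound 2 535/889 = 60.2% → Protocol Alpha
Stage IV: Protocol Alpha 256/1424 = 18.0%, Compound 2 11/80 = 13.8% → Protocol Alpha
Overall: Protocol Alpha 1004/2865 = 35.0%, Compound 2 1013/2175 = 46.6% → Compound 2
Protocol Alpha wins each disease group but Compound 2 wins overall — the comparison reverses. Protocol Alpha's patients skew toward stage IV, which has a lower base rate.

No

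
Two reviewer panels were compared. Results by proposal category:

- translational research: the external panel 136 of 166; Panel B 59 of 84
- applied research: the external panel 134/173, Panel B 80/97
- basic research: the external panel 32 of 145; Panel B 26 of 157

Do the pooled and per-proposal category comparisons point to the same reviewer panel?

No

Translational research: the external panel 136/166 = 81.9%, Panel B 59/84 = 70.2% → the external panel
Applied research: the external panel 134/173 = 77.5%, Panel B 80/97 = 82.5% → Panel B
Basic research: the external panel 32/145 = 22.1%, Panel B 26/157 = 16.6% → the external panel
Overall: the external panel 302/484 = 62.4%, Panel B 165/338 = 48.8% → the external panel
Neither sweeps: the external panel wins 2 of 3 groups, Panel B wins 1. The external panel wins overall but not every group — no Simpson reversal.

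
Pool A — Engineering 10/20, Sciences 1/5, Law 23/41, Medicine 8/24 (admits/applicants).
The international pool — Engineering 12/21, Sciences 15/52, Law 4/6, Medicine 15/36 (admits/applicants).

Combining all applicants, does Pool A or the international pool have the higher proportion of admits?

Pool A

Engineering: Pool A 10/20 = 50.0%, the international pool 12/21 = 57.1% → the international pool
Sciences: Pool A 1/5 = 20.0%, the international pool 15/52 = 28.8% → the international pool
Law: Pool A 23/41 = 56.1%, the international pool 4/6 = 66.7% → the international pool
Medicine: Pool A 8/24 = 33.3%, the international pool 15/36 = 41.7% → the international pool
Overall: Pool A 42/90 = 46.7%, the international pool 46/115 = 40.0% → Pool A
(The international pool wins every department group but Pool A wins overall — the international pool's applicants skew toward the low-rate Sciences group.)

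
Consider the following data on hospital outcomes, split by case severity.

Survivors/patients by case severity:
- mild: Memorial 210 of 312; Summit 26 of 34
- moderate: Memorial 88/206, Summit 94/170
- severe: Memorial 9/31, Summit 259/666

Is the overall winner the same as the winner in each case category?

Mild: Memorial 210/312 = 67.3%, Summit 26/34 = 76.5% → Summit
Moderate: Memorial 88/206 = 42.7%, Summit 94/170 = 55.3% → Summit
Severe: Memorial 9/31 = 29.0%, Summit 259/666 = 38.9% → Summit
Overall: Memorial 307/549 = 55.9%, Summit 379/870 = 43.6% → Memorial
Summit wins each case group but Memorial wins overall — the comparison reverses. Summit's patients skew toward severe, which has a lower base rate.

No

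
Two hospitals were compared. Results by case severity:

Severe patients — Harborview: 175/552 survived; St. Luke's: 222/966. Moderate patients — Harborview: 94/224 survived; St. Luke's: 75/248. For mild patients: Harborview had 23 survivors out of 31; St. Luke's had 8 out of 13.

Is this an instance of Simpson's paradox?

Severe: Harborview 175/552 = 31.7%, St. Luke's 222/966 = 23.0% → Harborview
Moderate: Harborview 94/224 = 42.0%, St. Luke's 75/248 = 30.2% → Harborview
Mild: Harborview 23/31 = 74.2%, St. Luke's 8/13 = 61.5% → Harborview
Overall: Harborview 292/807 = 36.2%, St. Luke's 305/1227 = 24.9% → Harborview
Harborview wins overall and in every case group — no reversal.

No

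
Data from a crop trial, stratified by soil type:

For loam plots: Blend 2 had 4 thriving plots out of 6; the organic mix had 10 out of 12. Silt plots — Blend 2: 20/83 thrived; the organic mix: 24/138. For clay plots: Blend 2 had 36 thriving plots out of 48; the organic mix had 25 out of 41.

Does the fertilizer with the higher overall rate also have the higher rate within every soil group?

Loam: Blend 2 4/6 = 66.7%, the organic mix 10/12 = 83.3% → the organic mix
Silt: Blend 2 20/83 = 24.1%, the organic mix 24/138 = 17.4% → Blend 2
Clay: Blend 2 36/48 = 75.0%, the organic mix 25/41 = 61.0% → Blend 2
Overall: Blend 2 60/137 = 43.8%, the organic mix 59/191 = 30.9% → Blend 2
Neither sweeps: Blend 2 wins 2 of 3 groups, the organic mix wins 1. Blend 2 wins overall but not every group — no Simpson reversal.

No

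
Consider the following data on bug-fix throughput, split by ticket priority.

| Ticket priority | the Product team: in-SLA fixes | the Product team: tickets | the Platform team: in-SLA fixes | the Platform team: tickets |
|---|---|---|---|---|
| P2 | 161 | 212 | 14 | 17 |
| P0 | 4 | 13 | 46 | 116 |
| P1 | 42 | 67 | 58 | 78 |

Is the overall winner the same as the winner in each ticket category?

No

P2: the Product team 161/212 = 75.9%, the Platform team 14/17 = 82.4% → the Platform team
P0: the Product team 4/13 = 30.8%, the Platform team 46/116 = 39.7% → the Platform team
P1: the Product team 42/67 = 62.7%, the Platform team 58/78 = 74.4% → the Platform team
Overall: the Product team 207/292 = 70.9%, the Platform team 118/211 = 55.9% → the Product team
The Platform team wins each ticket group but the Product team wins overall — the comparison reverses. The Platform team's tickets skew toward P0, which has a lower base rate.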